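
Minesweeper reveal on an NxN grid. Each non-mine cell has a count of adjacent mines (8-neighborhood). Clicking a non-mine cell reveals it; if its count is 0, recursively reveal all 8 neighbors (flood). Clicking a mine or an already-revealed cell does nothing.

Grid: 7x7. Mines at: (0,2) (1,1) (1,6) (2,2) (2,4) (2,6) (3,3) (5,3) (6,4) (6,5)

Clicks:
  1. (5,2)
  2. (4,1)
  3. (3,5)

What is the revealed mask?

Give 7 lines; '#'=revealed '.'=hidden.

Answer: .......
.......
##.....
###..#.
###....
###....
###....

Derivation:
Click 1 (5,2) count=1: revealed 1 new [(5,2)] -> total=1
Click 2 (4,1) count=0: revealed 13 new [(2,0) (2,1) (3,0) (3,1) (3,2) (4,0) (4,1) (4,2) (5,0) (5,1) (6,0) (6,1) (6,2)] -> total=14
Click 3 (3,5) count=2: revealed 1 new [(3,5)] -> total=15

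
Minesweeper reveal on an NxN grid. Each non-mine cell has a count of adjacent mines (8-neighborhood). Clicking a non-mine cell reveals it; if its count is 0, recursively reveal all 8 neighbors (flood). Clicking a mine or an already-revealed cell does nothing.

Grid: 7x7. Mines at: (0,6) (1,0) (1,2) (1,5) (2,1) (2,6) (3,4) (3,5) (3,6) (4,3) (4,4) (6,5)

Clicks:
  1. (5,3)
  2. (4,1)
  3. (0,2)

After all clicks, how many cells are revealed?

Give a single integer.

Click 1 (5,3) count=2: revealed 1 new [(5,3)] -> total=1
Click 2 (4,1) count=0: revealed 15 new [(3,0) (3,1) (3,2) (4,0) (4,1) (4,2) (5,0) (5,1) (5,2) (5,4) (6,0) (6,1) (6,2) (6,3) (6,4)] -> total=16
Click 3 (0,2) count=1: revealed 1 new [(0,2)] -> total=17

Answer: 17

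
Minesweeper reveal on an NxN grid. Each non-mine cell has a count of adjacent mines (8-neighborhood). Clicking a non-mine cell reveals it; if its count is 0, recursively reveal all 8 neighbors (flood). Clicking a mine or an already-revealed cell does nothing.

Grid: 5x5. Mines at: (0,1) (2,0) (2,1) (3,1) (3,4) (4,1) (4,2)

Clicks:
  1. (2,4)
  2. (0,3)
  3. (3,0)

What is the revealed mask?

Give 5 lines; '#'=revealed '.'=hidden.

Answer: ..###
..###
..###
#....
.....

Derivation:
Click 1 (2,4) count=1: revealed 1 new [(2,4)] -> total=1
Click 2 (0,3) count=0: revealed 8 new [(0,2) (0,3) (0,4) (1,2) (1,3) (1,4) (2,2) (2,3)] -> total=9
Click 3 (3,0) count=4: revealed 1 new [(3,0)] -> total=10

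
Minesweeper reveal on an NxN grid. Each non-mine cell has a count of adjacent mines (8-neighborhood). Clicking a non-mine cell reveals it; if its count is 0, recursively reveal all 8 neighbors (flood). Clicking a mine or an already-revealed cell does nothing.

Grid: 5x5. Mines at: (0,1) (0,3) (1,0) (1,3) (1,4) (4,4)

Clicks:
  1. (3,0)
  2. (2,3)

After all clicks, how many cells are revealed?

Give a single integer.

Click 1 (3,0) count=0: revealed 12 new [(2,0) (2,1) (2,2) (2,3) (3,0) (3,1) (3,2) (3,3) (4,0) (4,1) (4,2) (4,3)] -> total=12
Click 2 (2,3) count=2: revealed 0 new [(none)] -> total=12

Answer: 12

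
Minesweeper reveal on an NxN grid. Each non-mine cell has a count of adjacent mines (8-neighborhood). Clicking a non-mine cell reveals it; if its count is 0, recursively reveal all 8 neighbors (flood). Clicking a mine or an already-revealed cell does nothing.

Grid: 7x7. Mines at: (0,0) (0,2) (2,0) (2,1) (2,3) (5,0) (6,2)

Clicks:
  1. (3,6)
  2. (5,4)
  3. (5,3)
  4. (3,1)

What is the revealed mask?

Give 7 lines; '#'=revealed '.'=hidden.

Click 1 (3,6) count=0: revealed 33 new [(0,3) (0,4) (0,5) (0,6) (1,3) (1,4) (1,5) (1,6) (2,4) (2,5) (2,6) (3,1) (3,2) (3,3) (3,4) (3,5) (3,6) (4,1) (4,2) (4,3) (4,4) (4,5) (4,6) (5,1) (5,2) (5,3) (5,4) (5,5) (5,6) (6,3) (6,4) (6,5) (6,6)] -> total=33
Click 2 (5,4) count=0: revealed 0 new [(none)] -> total=33
Click 3 (5,3) count=1: revealed 0 new [(none)] -> total=33
Click 4 (3,1) count=2: revealed 0 new [(none)] -> total=33

Answer: ...####
...####
....###
.######
.######
.######
...####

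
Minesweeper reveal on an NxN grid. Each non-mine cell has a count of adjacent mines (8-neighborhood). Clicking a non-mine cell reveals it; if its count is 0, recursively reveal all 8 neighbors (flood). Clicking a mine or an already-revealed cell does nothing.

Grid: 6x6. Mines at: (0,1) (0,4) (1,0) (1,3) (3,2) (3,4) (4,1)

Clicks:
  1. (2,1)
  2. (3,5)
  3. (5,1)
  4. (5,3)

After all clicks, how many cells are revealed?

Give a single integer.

Click 1 (2,1) count=2: revealed 1 new [(2,1)] -> total=1
Click 2 (3,5) count=1: revealed 1 new [(3,5)] -> total=2
Click 3 (5,1) count=1: revealed 1 new [(5,1)] -> total=3
Click 4 (5,3) count=0: revealed 8 new [(4,2) (4,3) (4,4) (4,5) (5,2) (5,3) (5,4) (5,5)] -> total=11

Answer: 11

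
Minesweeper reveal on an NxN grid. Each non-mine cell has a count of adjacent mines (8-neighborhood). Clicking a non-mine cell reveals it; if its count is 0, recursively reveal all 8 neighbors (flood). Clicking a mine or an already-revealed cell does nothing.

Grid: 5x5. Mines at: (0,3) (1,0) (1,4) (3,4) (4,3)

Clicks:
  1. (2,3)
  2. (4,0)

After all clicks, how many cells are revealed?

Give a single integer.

Click 1 (2,3) count=2: revealed 1 new [(2,3)] -> total=1
Click 2 (4,0) count=0: revealed 13 new [(1,1) (1,2) (1,3) (2,0) (2,1) (2,2) (3,0) (3,1) (3,2) (3,3) (4,0) (4,1) (4,2)] -> total=14

Answer: 14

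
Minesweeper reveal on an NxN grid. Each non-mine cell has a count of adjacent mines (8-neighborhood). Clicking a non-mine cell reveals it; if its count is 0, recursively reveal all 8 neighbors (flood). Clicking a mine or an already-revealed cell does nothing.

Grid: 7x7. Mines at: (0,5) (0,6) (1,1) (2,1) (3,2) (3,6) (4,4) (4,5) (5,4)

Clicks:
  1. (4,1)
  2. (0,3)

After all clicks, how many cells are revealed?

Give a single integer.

Answer: 15

Derivation:
Click 1 (4,1) count=1: revealed 1 new [(4,1)] -> total=1
Click 2 (0,3) count=0: revealed 14 new [(0,2) (0,3) (0,4) (1,2) (1,3) (1,4) (1,5) (2,2) (2,3) (2,4) (2,5) (3,3) (3,4) (3,5)] -> total=15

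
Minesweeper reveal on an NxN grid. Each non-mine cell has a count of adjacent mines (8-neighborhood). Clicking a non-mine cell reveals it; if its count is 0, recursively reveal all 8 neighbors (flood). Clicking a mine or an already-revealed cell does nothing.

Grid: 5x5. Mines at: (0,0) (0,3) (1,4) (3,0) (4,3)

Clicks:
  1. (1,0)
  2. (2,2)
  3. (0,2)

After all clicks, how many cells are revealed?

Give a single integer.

Click 1 (1,0) count=1: revealed 1 new [(1,0)] -> total=1
Click 2 (2,2) count=0: revealed 9 new [(1,1) (1,2) (1,3) (2,1) (2,2) (2,3) (3,1) (3,2) (3,3)] -> total=10
Click 3 (0,2) count=1: revealed 1 new [(0,2)] -> total=11

Answer: 11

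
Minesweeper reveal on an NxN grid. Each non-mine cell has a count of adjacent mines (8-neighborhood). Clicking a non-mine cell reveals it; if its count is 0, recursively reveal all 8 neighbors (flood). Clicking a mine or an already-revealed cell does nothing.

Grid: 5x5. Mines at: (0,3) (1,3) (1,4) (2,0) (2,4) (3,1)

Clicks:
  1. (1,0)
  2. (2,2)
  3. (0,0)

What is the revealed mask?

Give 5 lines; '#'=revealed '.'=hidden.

Answer: ###..
###..
..#..
.....
.....

Derivation:
Click 1 (1,0) count=1: revealed 1 new [(1,0)] -> total=1
Click 2 (2,2) count=2: revealed 1 new [(2,2)] -> total=2
Click 3 (0,0) count=0: revealed 5 new [(0,0) (0,1) (0,2) (1,1) (1,2)] -> total=7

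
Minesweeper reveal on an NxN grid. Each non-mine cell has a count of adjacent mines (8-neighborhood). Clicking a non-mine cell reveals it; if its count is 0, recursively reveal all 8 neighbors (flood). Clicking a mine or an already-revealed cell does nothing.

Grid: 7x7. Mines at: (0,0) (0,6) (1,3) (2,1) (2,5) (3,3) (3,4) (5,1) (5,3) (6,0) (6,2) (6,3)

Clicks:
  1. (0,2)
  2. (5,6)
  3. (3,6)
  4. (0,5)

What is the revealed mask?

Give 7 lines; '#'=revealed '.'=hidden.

Click 1 (0,2) count=1: revealed 1 new [(0,2)] -> total=1
Click 2 (5,6) count=0: revealed 11 new [(3,5) (3,6) (4,4) (4,5) (4,6) (5,4) (5,5) (5,6) (6,4) (6,5) (6,6)] -> total=12
Click 3 (3,6) count=1: revealed 0 new [(none)] -> total=12
Click 4 (0,5) count=1: revealed 1 new [(0,5)] -> total=13

Answer: ..#..#.
.......
.......
.....##
....###
....###
....###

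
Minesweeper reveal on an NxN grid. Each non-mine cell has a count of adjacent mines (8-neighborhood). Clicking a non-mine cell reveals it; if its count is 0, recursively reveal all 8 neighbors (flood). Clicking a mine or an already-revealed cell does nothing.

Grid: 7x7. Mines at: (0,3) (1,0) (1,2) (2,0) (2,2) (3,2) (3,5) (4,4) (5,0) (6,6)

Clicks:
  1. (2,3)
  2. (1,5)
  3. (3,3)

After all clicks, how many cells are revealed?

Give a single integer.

Answer: 11

Derivation:
Click 1 (2,3) count=3: revealed 1 new [(2,3)] -> total=1
Click 2 (1,5) count=0: revealed 9 new [(0,4) (0,5) (0,6) (1,4) (1,5) (1,6) (2,4) (2,5) (2,6)] -> total=10
Click 3 (3,3) count=3: revealed 1 new [(3,3)] -> total=11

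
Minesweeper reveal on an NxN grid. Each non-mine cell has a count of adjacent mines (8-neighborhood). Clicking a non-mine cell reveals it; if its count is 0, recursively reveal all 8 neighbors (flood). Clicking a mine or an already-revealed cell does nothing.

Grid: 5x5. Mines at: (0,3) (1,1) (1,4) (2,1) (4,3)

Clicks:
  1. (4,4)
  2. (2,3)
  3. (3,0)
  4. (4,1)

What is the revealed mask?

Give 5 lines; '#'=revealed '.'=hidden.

Answer: .....
.....
...#.
###..
###.#

Derivation:
Click 1 (4,4) count=1: revealed 1 new [(4,4)] -> total=1
Click 2 (2,3) count=1: revealed 1 new [(2,3)] -> total=2
Click 3 (3,0) count=1: revealed 1 new [(3,0)] -> total=3
Click 4 (4,1) count=0: revealed 5 new [(3,1) (3,2) (4,0) (4,1) (4,2)] -> total=8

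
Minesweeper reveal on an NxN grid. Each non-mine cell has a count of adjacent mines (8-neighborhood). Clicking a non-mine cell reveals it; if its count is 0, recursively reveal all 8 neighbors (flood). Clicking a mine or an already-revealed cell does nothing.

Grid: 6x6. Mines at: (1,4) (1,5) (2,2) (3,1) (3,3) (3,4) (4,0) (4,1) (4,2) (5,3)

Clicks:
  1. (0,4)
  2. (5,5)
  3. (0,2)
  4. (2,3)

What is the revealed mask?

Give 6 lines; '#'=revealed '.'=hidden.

Answer: #####.
####..
##.#..
......
....##
....##

Derivation:
Click 1 (0,4) count=2: revealed 1 new [(0,4)] -> total=1
Click 2 (5,5) count=0: revealed 4 new [(4,4) (4,5) (5,4) (5,5)] -> total=5
Click 3 (0,2) count=0: revealed 10 new [(0,0) (0,1) (0,2) (0,3) (1,0) (1,1) (1,2) (1,3) (2,0) (2,1)] -> total=15
Click 4 (2,3) count=4: revealed 1 new [(2,3)] -> total=16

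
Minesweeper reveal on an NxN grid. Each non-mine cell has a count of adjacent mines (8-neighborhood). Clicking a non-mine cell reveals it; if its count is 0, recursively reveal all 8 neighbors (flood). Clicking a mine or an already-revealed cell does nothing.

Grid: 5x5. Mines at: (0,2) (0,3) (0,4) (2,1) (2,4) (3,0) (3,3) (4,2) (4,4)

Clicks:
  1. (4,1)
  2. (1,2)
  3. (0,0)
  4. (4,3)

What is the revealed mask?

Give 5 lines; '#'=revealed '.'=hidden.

Click 1 (4,1) count=2: revealed 1 new [(4,1)] -> total=1
Click 2 (1,2) count=3: revealed 1 new [(1,2)] -> total=2
Click 3 (0,0) count=0: revealed 4 new [(0,0) (0,1) (1,0) (1,1)] -> total=6
Click 4 (4,3) count=3: revealed 1 new [(4,3)] -> total=7

Answer: ##...
###..
.....
.....
.#.#.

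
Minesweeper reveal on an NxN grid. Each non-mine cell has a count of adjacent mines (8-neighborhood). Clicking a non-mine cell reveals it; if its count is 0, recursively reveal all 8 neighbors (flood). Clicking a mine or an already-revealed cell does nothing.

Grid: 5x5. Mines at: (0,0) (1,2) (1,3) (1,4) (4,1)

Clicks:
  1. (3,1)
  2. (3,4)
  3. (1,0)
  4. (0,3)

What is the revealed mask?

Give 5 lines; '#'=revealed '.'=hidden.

Click 1 (3,1) count=1: revealed 1 new [(3,1)] -> total=1
Click 2 (3,4) count=0: revealed 9 new [(2,2) (2,3) (2,4) (3,2) (3,3) (3,4) (4,2) (4,3) (4,4)] -> total=10
Click 3 (1,0) count=1: revealed 1 new [(1,0)] -> total=11
Click 4 (0,3) count=3: revealed 1 new [(0,3)] -> total=12

Answer: ...#.
#....
..###
.####
..###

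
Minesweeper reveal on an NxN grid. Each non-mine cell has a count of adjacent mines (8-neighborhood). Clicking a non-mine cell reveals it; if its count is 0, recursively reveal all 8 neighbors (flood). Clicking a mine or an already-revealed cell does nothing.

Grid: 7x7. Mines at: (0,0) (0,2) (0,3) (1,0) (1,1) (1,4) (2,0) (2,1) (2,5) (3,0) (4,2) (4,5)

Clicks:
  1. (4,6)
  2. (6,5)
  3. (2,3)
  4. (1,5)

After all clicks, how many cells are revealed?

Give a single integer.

Answer: 19

Derivation:
Click 1 (4,6) count=1: revealed 1 new [(4,6)] -> total=1
Click 2 (6,5) count=0: revealed 16 new [(4,0) (4,1) (5,0) (5,1) (5,2) (5,3) (5,4) (5,5) (5,6) (6,0) (6,1) (6,2) (6,3) (6,4) (6,5) (6,6)] -> total=17
Click 3 (2,3) count=1: revealed 1 new [(2,3)] -> total=18
Click 4 (1,5) count=2: revealed 1 new [(1,5)] -> total=19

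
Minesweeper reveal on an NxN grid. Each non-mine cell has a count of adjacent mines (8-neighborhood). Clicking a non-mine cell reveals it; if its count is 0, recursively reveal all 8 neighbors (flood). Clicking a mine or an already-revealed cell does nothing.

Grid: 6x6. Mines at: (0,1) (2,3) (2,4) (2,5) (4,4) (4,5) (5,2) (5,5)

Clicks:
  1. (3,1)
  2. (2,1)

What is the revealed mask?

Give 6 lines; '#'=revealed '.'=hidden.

Answer: ......
###...
###...
###...
###...
##....

Derivation:
Click 1 (3,1) count=0: revealed 14 new [(1,0) (1,1) (1,2) (2,0) (2,1) (2,2) (3,0) (3,1) (3,2) (4,0) (4,1) (4,2) (5,0) (5,1)] -> total=14
Click 2 (2,1) count=0: revealed 0 new [(none)] -> total=14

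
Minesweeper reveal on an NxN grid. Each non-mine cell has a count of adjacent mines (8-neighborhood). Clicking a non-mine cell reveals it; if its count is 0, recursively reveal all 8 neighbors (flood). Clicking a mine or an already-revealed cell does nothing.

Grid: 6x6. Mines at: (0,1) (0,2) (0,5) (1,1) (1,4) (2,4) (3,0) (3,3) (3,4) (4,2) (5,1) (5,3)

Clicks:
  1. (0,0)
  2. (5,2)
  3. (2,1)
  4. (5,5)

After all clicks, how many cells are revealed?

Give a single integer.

Click 1 (0,0) count=2: revealed 1 new [(0,0)] -> total=1
Click 2 (5,2) count=3: revealed 1 new [(5,2)] -> total=2
Click 3 (2,1) count=2: revealed 1 new [(2,1)] -> total=3
Click 4 (5,5) count=0: revealed 4 new [(4,4) (4,5) (5,4) (5,5)] -> total=7

Answer: 7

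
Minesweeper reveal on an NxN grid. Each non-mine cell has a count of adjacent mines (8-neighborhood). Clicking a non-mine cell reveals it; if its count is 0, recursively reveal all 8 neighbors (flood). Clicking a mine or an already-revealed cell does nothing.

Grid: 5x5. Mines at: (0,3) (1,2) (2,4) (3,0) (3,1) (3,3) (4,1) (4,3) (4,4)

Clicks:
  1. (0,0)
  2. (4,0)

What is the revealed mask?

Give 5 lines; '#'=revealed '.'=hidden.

Answer: ##...
##...
##...
.....
#....

Derivation:
Click 1 (0,0) count=0: revealed 6 new [(0,0) (0,1) (1,0) (1,1) (2,0) (2,1)] -> total=6
Click 2 (4,0) count=3: revealed 1 new [(4,0)] -> total=7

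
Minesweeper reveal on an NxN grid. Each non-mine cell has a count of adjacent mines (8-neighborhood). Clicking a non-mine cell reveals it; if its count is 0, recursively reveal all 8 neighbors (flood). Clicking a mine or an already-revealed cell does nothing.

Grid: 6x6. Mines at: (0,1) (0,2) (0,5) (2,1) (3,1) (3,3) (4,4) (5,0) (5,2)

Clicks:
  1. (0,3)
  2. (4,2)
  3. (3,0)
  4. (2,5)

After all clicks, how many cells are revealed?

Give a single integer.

Answer: 9

Derivation:
Click 1 (0,3) count=1: revealed 1 new [(0,3)] -> total=1
Click 2 (4,2) count=3: revealed 1 new [(4,2)] -> total=2
Click 3 (3,0) count=2: revealed 1 new [(3,0)] -> total=3
Click 4 (2,5) count=0: revealed 6 new [(1,4) (1,5) (2,4) (2,5) (3,4) (3,5)] -> total=9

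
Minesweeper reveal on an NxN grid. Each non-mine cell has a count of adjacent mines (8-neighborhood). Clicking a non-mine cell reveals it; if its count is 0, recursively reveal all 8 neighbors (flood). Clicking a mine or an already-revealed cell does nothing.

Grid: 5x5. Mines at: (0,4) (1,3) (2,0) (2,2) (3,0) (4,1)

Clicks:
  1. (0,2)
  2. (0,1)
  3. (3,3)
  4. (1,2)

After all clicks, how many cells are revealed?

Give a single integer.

Click 1 (0,2) count=1: revealed 1 new [(0,2)] -> total=1
Click 2 (0,1) count=0: revealed 5 new [(0,0) (0,1) (1,0) (1,1) (1,2)] -> total=6
Click 3 (3,3) count=1: revealed 1 new [(3,3)] -> total=7
Click 4 (1,2) count=2: revealed 0 new [(none)] -> total=7

Answer: 7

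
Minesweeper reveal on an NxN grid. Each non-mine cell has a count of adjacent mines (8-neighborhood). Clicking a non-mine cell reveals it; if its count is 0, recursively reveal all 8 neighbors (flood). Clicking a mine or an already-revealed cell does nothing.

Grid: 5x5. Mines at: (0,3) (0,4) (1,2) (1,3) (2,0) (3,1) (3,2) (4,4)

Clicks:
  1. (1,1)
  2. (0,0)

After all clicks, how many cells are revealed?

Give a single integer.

Answer: 4

Derivation:
Click 1 (1,1) count=2: revealed 1 new [(1,1)] -> total=1
Click 2 (0,0) count=0: revealed 3 new [(0,0) (0,1) (1,0)] -> total=4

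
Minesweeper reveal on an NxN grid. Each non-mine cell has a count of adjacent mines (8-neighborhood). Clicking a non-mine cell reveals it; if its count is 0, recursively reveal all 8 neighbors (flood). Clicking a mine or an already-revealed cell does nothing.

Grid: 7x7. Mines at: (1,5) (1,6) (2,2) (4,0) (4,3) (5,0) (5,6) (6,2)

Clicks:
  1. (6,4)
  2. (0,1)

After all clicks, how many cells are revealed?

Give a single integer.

Answer: 20

Derivation:
Click 1 (6,4) count=0: revealed 6 new [(5,3) (5,4) (5,5) (6,3) (6,4) (6,5)] -> total=6
Click 2 (0,1) count=0: revealed 14 new [(0,0) (0,1) (0,2) (0,3) (0,4) (1,0) (1,1) (1,2) (1,3) (1,4) (2,0) (2,1) (3,0) (3,1)] -> total=20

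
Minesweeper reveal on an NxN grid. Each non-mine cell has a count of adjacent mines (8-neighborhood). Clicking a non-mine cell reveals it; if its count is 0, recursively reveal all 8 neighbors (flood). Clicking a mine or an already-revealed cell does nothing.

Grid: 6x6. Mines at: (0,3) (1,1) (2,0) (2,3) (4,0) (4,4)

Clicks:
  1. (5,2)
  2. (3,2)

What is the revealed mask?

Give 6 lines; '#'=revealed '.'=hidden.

Click 1 (5,2) count=0: revealed 9 new [(3,1) (3,2) (3,3) (4,1) (4,2) (4,3) (5,1) (5,2) (5,3)] -> total=9
Click 2 (3,2) count=1: revealed 0 new [(none)] -> total=9

Answer: ......
......
......
.###..
.###..
.###..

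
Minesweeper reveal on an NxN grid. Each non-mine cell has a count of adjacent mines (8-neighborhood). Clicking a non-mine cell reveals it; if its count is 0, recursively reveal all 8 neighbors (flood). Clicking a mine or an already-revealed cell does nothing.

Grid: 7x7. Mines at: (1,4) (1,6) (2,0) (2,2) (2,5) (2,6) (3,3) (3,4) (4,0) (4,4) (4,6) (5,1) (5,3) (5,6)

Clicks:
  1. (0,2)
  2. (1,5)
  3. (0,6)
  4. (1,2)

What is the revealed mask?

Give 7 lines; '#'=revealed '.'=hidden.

Answer: ####..#
####.#.
.......
.......
.......
.......
.......

Derivation:
Click 1 (0,2) count=0: revealed 8 new [(0,0) (0,1) (0,2) (0,3) (1,0) (1,1) (1,2) (1,3)] -> total=8
Click 2 (1,5) count=4: revealed 1 new [(1,5)] -> total=9
Click 3 (0,6) count=1: revealed 1 new [(0,6)] -> total=10
Click 4 (1,2) count=1: revealed 0 new [(none)] -> total=10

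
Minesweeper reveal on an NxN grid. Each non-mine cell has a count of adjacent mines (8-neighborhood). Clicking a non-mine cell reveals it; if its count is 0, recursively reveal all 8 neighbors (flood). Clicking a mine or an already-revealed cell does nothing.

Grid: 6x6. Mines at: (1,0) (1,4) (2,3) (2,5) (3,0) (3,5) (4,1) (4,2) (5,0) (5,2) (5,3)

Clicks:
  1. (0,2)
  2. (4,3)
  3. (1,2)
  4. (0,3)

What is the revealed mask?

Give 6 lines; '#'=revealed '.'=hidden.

Click 1 (0,2) count=0: revealed 6 new [(0,1) (0,2) (0,3) (1,1) (1,2) (1,3)] -> total=6
Click 2 (4,3) count=3: revealed 1 new [(4,3)] -> total=7
Click 3 (1,2) count=1: revealed 0 new [(none)] -> total=7
Click 4 (0,3) count=1: revealed 0 new [(none)] -> total=7

Answer: .###..
.###..
......
......
...#..
......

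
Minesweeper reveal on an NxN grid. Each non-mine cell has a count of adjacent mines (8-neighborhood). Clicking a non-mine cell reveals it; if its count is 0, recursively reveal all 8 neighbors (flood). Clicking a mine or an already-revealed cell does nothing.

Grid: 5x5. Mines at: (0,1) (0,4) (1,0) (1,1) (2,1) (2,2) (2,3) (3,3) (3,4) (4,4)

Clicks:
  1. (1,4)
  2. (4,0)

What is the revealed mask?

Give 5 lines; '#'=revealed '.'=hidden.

Answer: .....
....#
.....
###..
###..

Derivation:
Click 1 (1,4) count=2: revealed 1 new [(1,4)] -> total=1
Click 2 (4,0) count=0: revealed 6 new [(3,0) (3,1) (3,2) (4,0) (4,1) (4,2)] -> total=7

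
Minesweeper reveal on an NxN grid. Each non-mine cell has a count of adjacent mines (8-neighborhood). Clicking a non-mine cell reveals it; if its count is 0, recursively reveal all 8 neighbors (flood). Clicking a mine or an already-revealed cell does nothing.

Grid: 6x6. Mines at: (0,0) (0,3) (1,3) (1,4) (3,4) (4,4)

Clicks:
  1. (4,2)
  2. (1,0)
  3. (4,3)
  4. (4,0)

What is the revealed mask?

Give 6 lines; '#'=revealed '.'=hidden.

Answer: ......
###...
####..
####..
####..
####..

Derivation:
Click 1 (4,2) count=0: revealed 19 new [(1,0) (1,1) (1,2) (2,0) (2,1) (2,2) (2,3) (3,0) (3,1) (3,2) (3,3) (4,0) (4,1) (4,2) (4,3) (5,0) (5,1) (5,2) (5,3)] -> total=19
Click 2 (1,0) count=1: revealed 0 new [(none)] -> total=19
Click 3 (4,3) count=2: revealed 0 new [(none)] -> total=19
Click 4 (4,0) count=0: revealed 0 new [(none)] -> total=19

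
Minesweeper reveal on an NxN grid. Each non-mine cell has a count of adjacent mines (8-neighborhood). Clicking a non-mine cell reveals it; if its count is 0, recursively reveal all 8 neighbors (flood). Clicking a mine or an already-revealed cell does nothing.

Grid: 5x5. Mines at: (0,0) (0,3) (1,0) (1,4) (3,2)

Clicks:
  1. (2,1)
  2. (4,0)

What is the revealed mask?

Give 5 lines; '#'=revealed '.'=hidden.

Click 1 (2,1) count=2: revealed 1 new [(2,1)] -> total=1
Click 2 (4,0) count=0: revealed 5 new [(2,0) (3,0) (3,1) (4,0) (4,1)] -> total=6

Answer: .....
.....
##...
##...
##...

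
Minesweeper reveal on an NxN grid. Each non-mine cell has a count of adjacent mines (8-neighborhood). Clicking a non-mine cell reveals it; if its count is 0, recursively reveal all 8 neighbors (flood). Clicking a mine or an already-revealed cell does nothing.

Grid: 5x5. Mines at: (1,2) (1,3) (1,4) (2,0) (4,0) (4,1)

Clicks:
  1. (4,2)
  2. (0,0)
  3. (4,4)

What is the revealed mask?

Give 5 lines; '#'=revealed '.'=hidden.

Answer: ##...
##...
..###
..###
..###

Derivation:
Click 1 (4,2) count=1: revealed 1 new [(4,2)] -> total=1
Click 2 (0,0) count=0: revealed 4 new [(0,0) (0,1) (1,0) (1,1)] -> total=5
Click 3 (4,4) count=0: revealed 8 new [(2,2) (2,3) (2,4) (3,2) (3,3) (3,4) (4,3) (4,4)] -> total=13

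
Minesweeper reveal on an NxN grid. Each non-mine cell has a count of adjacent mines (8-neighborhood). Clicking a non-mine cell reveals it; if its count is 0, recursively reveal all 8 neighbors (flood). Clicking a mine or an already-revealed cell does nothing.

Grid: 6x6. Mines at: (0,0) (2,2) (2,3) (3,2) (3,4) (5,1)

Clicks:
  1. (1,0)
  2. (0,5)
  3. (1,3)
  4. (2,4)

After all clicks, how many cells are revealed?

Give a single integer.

Click 1 (1,0) count=1: revealed 1 new [(1,0)] -> total=1
Click 2 (0,5) count=0: revealed 12 new [(0,1) (0,2) (0,3) (0,4) (0,5) (1,1) (1,2) (1,3) (1,4) (1,5) (2,4) (2,5)] -> total=13
Click 3 (1,3) count=2: revealed 0 new [(none)] -> total=13
Click 4 (2,4) count=2: revealed 0 new [(none)] -> total=13

Answer: 13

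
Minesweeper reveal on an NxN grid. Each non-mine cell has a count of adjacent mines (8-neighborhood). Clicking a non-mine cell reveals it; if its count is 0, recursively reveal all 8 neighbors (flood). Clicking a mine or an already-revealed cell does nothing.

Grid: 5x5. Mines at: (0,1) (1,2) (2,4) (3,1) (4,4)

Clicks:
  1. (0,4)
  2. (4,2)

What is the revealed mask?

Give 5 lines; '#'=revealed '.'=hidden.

Answer: ...##
...##
.....
.....
..#..

Derivation:
Click 1 (0,4) count=0: revealed 4 new [(0,3) (0,4) (1,3) (1,4)] -> total=4
Click 2 (4,2) count=1: revealed 1 new [(4,2)] -> total=5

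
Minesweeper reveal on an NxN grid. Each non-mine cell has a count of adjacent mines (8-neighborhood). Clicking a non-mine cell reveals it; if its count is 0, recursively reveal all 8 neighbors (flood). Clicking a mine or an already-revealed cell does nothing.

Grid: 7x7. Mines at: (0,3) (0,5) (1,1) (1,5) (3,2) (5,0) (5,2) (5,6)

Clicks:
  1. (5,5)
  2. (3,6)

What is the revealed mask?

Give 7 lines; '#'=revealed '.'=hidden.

Click 1 (5,5) count=1: revealed 1 new [(5,5)] -> total=1
Click 2 (3,6) count=0: revealed 17 new [(2,3) (2,4) (2,5) (2,6) (3,3) (3,4) (3,5) (3,6) (4,3) (4,4) (4,5) (4,6) (5,3) (5,4) (6,3) (6,4) (6,5)] -> total=18

Answer: .......
.......
...####
...####
...####
...###.
...###.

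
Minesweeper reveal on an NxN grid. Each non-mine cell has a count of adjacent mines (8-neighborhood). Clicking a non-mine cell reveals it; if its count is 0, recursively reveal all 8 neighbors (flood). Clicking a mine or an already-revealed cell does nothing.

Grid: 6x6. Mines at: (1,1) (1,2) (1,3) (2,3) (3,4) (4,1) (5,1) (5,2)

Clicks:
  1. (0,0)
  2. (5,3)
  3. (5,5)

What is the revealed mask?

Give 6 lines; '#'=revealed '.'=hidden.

Answer: #.....
......
......
......
...###
...###

Derivation:
Click 1 (0,0) count=1: revealed 1 new [(0,0)] -> total=1
Click 2 (5,3) count=1: revealed 1 new [(5,3)] -> total=2
Click 3 (5,5) count=0: revealed 5 new [(4,3) (4,4) (4,5) (5,4) (5,5)] -> total=7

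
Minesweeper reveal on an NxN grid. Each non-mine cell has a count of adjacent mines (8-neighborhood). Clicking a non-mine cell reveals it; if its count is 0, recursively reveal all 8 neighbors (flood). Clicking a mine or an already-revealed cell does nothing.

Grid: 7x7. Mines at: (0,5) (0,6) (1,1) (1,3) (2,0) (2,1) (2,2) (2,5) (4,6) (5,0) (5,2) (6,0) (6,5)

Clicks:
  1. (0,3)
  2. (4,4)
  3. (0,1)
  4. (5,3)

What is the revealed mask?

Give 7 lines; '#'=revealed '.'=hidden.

Click 1 (0,3) count=1: revealed 1 new [(0,3)] -> total=1
Click 2 (4,4) count=0: revealed 9 new [(3,3) (3,4) (3,5) (4,3) (4,4) (4,5) (5,3) (5,4) (5,5)] -> total=10
Click 3 (0,1) count=1: revealed 1 new [(0,1)] -> total=11
Click 4 (5,3) count=1: revealed 0 new [(none)] -> total=11

Answer: .#.#...
.......
.......
...###.
...###.
...###.
.......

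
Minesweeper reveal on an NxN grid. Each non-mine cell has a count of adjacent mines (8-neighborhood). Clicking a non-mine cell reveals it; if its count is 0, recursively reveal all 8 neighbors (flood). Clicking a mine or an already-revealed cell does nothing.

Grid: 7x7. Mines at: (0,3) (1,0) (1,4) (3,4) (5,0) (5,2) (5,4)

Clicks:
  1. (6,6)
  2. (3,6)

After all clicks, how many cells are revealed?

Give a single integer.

Click 1 (6,6) count=0: revealed 14 new [(0,5) (0,6) (1,5) (1,6) (2,5) (2,6) (3,5) (3,6) (4,5) (4,6) (5,5) (5,6) (6,5) (6,6)] -> total=14
Click 2 (3,6) count=0: revealed 0 new [(none)] -> total=14

Answer: 14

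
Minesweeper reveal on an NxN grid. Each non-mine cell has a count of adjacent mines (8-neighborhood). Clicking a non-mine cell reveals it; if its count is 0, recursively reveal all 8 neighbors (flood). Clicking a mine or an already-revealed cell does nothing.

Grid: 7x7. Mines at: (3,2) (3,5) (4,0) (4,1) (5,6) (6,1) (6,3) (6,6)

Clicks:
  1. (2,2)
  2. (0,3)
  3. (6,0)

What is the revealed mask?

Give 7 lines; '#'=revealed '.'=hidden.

Answer: #######
#######
#######
##.....
.......
.......
#......

Derivation:
Click 1 (2,2) count=1: revealed 1 new [(2,2)] -> total=1
Click 2 (0,3) count=0: revealed 22 new [(0,0) (0,1) (0,2) (0,3) (0,4) (0,5) (0,6) (1,0) (1,1) (1,2) (1,3) (1,4) (1,5) (1,6) (2,0) (2,1) (2,3) (2,4) (2,5) (2,6) (3,0) (3,1)] -> total=23
Click 3 (6,0) count=1: revealed 1 new [(6,0)] -> total=24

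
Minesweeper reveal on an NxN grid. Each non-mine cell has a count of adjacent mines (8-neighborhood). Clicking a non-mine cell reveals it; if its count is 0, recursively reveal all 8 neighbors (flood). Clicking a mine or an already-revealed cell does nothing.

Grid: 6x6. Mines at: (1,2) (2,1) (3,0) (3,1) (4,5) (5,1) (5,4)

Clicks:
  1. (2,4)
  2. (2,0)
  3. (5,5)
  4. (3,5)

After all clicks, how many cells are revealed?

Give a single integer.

Click 1 (2,4) count=0: revealed 17 new [(0,3) (0,4) (0,5) (1,3) (1,4) (1,5) (2,2) (2,3) (2,4) (2,5) (3,2) (3,3) (3,4) (3,5) (4,2) (4,3) (4,4)] -> total=17
Click 2 (2,0) count=3: revealed 1 new [(2,0)] -> total=18
Click 3 (5,5) count=2: revealed 1 new [(5,5)] -> total=19
Click 4 (3,5) count=1: revealed 0 new [(none)] -> total=19

Answer: 19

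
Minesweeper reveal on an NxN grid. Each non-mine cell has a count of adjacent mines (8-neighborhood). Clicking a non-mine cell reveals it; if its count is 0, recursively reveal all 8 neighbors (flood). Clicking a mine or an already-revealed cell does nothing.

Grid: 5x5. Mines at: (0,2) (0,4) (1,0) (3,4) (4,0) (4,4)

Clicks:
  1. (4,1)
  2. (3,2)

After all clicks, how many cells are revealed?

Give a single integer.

Answer: 12

Derivation:
Click 1 (4,1) count=1: revealed 1 new [(4,1)] -> total=1
Click 2 (3,2) count=0: revealed 11 new [(1,1) (1,2) (1,3) (2,1) (2,2) (2,3) (3,1) (3,2) (3,3) (4,2) (4,3)] -> total=12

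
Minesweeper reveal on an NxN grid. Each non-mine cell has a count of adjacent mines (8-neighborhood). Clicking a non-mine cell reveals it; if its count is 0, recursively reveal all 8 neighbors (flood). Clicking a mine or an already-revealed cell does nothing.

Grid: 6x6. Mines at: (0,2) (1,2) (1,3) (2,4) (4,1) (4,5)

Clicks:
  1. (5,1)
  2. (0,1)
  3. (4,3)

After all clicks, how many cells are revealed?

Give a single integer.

Answer: 11

Derivation:
Click 1 (5,1) count=1: revealed 1 new [(5,1)] -> total=1
Click 2 (0,1) count=2: revealed 1 new [(0,1)] -> total=2
Click 3 (4,3) count=0: revealed 9 new [(3,2) (3,3) (3,4) (4,2) (4,3) (4,4) (5,2) (5,3) (5,4)] -> total=11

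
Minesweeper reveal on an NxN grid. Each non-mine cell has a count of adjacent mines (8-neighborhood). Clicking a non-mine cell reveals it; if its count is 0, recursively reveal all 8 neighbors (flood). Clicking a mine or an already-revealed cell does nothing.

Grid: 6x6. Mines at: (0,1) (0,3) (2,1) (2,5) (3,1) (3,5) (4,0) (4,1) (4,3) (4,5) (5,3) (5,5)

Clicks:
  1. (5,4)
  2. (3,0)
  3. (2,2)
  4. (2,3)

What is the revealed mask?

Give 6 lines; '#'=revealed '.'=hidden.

Click 1 (5,4) count=4: revealed 1 new [(5,4)] -> total=1
Click 2 (3,0) count=4: revealed 1 new [(3,0)] -> total=2
Click 3 (2,2) count=2: revealed 1 new [(2,2)] -> total=3
Click 4 (2,3) count=0: revealed 8 new [(1,2) (1,3) (1,4) (2,3) (2,4) (3,2) (3,3) (3,4)] -> total=11

Answer: ......
..###.
..###.
#.###.
......
....#.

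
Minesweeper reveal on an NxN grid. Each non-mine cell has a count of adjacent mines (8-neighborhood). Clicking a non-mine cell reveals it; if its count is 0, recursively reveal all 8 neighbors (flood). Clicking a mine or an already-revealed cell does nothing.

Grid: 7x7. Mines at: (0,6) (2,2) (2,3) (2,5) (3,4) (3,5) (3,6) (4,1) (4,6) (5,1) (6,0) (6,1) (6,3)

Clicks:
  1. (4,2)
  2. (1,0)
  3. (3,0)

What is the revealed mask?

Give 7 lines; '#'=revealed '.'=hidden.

Answer: ######.
######.
##.....
##.....
..#....
.......
.......

Derivation:
Click 1 (4,2) count=2: revealed 1 new [(4,2)] -> total=1
Click 2 (1,0) count=0: revealed 16 new [(0,0) (0,1) (0,2) (0,3) (0,4) (0,5) (1,0) (1,1) (1,2) (1,3) (1,4) (1,5) (2,0) (2,1) (3,0) (3,1)] -> total=17
Click 3 (3,0) count=1: revealed 0 new [(none)] -> total=17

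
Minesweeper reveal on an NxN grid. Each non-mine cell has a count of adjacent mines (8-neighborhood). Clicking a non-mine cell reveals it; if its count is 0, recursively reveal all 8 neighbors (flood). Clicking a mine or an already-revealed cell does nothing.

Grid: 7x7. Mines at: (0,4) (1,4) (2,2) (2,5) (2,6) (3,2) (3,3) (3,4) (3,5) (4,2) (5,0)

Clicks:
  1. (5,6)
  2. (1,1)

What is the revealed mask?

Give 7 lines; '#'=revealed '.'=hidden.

Click 1 (5,6) count=0: revealed 16 new [(4,3) (4,4) (4,5) (4,6) (5,1) (5,2) (5,3) (5,4) (5,5) (5,6) (6,1) (6,2) (6,3) (6,4) (6,5) (6,6)] -> total=16
Click 2 (1,1) count=1: revealed 1 new [(1,1)] -> total=17

Answer: .......
.#.....
.......
.......
...####
.######
.######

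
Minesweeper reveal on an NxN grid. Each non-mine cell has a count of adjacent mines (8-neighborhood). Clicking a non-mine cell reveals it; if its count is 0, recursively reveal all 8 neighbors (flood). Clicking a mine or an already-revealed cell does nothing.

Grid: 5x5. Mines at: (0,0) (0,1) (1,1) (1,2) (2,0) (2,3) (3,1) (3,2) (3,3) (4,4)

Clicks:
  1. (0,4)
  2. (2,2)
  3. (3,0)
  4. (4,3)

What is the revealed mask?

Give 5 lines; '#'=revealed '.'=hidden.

Answer: ...##
...##
..#..
#....
...#.

Derivation:
Click 1 (0,4) count=0: revealed 4 new [(0,3) (0,4) (1,3) (1,4)] -> total=4
Click 2 (2,2) count=6: revealed 1 new [(2,2)] -> total=5
Click 3 (3,0) count=2: revealed 1 new [(3,0)] -> total=6
Click 4 (4,3) count=3: revealed 1 new [(4,3)] -> total=7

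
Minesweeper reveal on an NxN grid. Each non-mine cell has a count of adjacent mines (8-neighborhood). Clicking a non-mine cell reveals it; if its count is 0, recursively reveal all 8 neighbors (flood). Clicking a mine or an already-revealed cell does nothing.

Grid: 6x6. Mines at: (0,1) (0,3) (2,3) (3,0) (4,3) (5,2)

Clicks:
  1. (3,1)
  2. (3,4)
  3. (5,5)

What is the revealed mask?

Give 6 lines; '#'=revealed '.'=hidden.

Answer: ....##
....##
....##
.#..##
....##
....##

Derivation:
Click 1 (3,1) count=1: revealed 1 new [(3,1)] -> total=1
Click 2 (3,4) count=2: revealed 1 new [(3,4)] -> total=2
Click 3 (5,5) count=0: revealed 11 new [(0,4) (0,5) (1,4) (1,5) (2,4) (2,5) (3,5) (4,4) (4,5) (5,4) (5,5)] -> total=13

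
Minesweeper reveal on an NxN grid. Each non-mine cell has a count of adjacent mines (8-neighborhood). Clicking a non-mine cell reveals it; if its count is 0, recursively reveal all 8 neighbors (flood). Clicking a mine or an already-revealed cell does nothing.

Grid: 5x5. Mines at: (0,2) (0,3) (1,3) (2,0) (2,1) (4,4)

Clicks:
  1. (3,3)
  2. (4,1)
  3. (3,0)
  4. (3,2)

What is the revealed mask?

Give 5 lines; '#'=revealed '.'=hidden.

Click 1 (3,3) count=1: revealed 1 new [(3,3)] -> total=1
Click 2 (4,1) count=0: revealed 7 new [(3,0) (3,1) (3,2) (4,0) (4,1) (4,2) (4,3)] -> total=8
Click 3 (3,0) count=2: revealed 0 new [(none)] -> total=8
Click 4 (3,2) count=1: revealed 0 new [(none)] -> total=8

Answer: .....
.....
.....
####.
####.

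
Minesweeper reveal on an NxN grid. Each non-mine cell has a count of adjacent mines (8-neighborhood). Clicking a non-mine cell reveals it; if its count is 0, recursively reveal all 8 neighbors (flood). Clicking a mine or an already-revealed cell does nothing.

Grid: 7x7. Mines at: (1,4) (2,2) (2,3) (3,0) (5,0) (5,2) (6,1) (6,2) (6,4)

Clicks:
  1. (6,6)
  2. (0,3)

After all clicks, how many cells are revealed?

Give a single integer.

Click 1 (6,6) count=0: revealed 21 new [(0,5) (0,6) (1,5) (1,6) (2,4) (2,5) (2,6) (3,3) (3,4) (3,5) (3,6) (4,3) (4,4) (4,5) (4,6) (5,3) (5,4) (5,5) (5,6) (6,5) (6,6)] -> total=21
Click 2 (0,3) count=1: revealed 1 new [(0,3)] -> total=22

Answer: 22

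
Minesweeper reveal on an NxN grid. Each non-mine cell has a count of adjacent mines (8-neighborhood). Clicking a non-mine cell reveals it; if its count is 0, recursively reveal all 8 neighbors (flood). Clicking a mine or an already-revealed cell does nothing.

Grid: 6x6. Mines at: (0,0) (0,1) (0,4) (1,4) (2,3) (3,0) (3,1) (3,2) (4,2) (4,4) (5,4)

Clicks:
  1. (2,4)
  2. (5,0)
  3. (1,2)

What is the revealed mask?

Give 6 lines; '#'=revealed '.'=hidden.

Answer: ......
..#...
....#.
......
##....
##....

Derivation:
Click 1 (2,4) count=2: revealed 1 new [(2,4)] -> total=1
Click 2 (5,0) count=0: revealed 4 new [(4,0) (4,1) (5,0) (5,1)] -> total=5
Click 3 (1,2) count=2: revealed 1 new [(1,2)] -> total=6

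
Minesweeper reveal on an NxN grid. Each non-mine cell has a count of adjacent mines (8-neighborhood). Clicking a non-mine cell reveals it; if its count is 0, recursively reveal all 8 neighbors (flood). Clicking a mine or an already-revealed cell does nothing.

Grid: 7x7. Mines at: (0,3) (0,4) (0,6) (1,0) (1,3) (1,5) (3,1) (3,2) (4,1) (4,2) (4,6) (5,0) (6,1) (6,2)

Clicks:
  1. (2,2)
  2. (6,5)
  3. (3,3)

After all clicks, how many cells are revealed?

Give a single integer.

Click 1 (2,2) count=3: revealed 1 new [(2,2)] -> total=1
Click 2 (6,5) count=0: revealed 17 new [(2,3) (2,4) (2,5) (3,3) (3,4) (3,5) (4,3) (4,4) (4,5) (5,3) (5,4) (5,5) (5,6) (6,3) (6,4) (6,5) (6,6)] -> total=18
Click 3 (3,3) count=2: revealed 0 new [(none)] -> total=18

Answer: 18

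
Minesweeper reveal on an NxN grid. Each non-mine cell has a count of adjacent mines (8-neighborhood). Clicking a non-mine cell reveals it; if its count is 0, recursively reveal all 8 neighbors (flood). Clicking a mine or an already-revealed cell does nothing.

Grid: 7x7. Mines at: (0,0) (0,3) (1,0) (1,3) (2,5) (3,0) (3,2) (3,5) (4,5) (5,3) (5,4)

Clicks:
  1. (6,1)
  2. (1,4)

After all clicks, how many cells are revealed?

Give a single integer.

Click 1 (6,1) count=0: revealed 9 new [(4,0) (4,1) (4,2) (5,0) (5,1) (5,2) (6,0) (6,1) (6,2)] -> total=9
Click 2 (1,4) count=3: revealed 1 new [(1,4)] -> total=10

Answer: 10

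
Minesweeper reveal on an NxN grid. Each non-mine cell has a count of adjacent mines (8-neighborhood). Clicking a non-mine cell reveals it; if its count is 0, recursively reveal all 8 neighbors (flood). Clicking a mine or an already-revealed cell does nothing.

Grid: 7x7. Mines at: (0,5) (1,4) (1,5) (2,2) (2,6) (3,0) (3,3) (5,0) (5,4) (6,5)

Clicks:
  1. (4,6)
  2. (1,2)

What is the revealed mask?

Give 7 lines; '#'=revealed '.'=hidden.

Click 1 (4,6) count=0: revealed 6 new [(3,5) (3,6) (4,5) (4,6) (5,5) (5,6)] -> total=6
Click 2 (1,2) count=1: revealed 1 new [(1,2)] -> total=7

Answer: .......
..#....
.......
.....##
.....##
.....##
.......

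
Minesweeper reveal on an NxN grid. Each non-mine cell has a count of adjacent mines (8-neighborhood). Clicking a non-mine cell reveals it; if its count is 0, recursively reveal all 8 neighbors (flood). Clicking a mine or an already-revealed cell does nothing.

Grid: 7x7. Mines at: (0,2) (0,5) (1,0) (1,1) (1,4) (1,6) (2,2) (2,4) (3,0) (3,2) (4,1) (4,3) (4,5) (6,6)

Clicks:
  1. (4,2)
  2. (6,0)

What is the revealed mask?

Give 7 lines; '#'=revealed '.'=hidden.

Click 1 (4,2) count=3: revealed 1 new [(4,2)] -> total=1
Click 2 (6,0) count=0: revealed 12 new [(5,0) (5,1) (5,2) (5,3) (5,4) (5,5) (6,0) (6,1) (6,2) (6,3) (6,4) (6,5)] -> total=13

Answer: .......
.......
.......
.......
..#....
######.
######.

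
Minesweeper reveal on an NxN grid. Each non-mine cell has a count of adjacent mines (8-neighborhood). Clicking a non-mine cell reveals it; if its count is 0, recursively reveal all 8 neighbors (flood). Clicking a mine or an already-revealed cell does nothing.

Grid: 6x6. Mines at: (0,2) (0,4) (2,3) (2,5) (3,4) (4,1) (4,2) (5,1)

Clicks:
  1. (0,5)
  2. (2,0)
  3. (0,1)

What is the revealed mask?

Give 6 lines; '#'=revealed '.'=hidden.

Answer: ##...#
###...
###...
###...
......
......

Derivation:
Click 1 (0,5) count=1: revealed 1 new [(0,5)] -> total=1
Click 2 (2,0) count=0: revealed 11 new [(0,0) (0,1) (1,0) (1,1) (1,2) (2,0) (2,1) (2,2) (3,0) (3,1) (3,2)] -> total=12
Click 3 (0,1) count=1: revealed 0 new [(none)] -> total=12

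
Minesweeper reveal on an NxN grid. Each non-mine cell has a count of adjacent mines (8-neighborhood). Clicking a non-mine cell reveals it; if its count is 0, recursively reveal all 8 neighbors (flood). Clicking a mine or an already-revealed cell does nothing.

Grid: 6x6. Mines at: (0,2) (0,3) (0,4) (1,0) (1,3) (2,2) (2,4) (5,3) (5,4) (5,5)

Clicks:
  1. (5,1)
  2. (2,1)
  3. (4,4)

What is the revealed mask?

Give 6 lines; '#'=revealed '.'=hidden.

Answer: ......
......
##....
###...
###.#.
###...

Derivation:
Click 1 (5,1) count=0: revealed 11 new [(2,0) (2,1) (3,0) (3,1) (3,2) (4,0) (4,1) (4,2) (5,0) (5,1) (5,2)] -> total=11
Click 2 (2,1) count=2: revealed 0 new [(none)] -> total=11
Click 3 (4,4) count=3: revealed 1 new [(4,4)] -> total=12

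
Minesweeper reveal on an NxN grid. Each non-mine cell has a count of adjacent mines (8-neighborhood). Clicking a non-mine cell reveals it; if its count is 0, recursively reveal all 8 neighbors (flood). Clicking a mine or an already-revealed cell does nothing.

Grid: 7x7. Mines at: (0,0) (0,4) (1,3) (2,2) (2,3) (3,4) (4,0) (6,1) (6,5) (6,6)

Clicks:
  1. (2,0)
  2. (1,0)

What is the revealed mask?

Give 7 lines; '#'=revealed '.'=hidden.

Answer: .......
##.....
##.....
##.....
.......
.......
.......

Derivation:
Click 1 (2,0) count=0: revealed 6 new [(1,0) (1,1) (2,0) (2,1) (3,0) (3,1)] -> total=6
Click 2 (1,0) count=1: revealed 0 new [(none)] -> total=6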